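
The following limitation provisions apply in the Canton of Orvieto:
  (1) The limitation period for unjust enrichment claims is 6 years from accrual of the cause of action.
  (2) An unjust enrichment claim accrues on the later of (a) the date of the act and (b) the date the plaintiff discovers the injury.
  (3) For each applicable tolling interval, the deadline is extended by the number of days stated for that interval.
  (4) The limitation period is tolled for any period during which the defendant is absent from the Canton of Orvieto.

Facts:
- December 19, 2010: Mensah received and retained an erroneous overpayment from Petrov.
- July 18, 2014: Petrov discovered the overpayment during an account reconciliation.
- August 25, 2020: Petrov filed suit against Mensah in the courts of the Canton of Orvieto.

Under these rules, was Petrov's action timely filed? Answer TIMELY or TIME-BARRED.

TIME-BARRED

Taking the later of the act (December 19, 2010) and discovery (July 18, 2014), the claim accrued on July 18, 2014.
6 years from July 18, 2014 is July 18, 2020.
Petrov filed on August 25, 2020, after the July 18, 2020 deadline, so the action is time-barred.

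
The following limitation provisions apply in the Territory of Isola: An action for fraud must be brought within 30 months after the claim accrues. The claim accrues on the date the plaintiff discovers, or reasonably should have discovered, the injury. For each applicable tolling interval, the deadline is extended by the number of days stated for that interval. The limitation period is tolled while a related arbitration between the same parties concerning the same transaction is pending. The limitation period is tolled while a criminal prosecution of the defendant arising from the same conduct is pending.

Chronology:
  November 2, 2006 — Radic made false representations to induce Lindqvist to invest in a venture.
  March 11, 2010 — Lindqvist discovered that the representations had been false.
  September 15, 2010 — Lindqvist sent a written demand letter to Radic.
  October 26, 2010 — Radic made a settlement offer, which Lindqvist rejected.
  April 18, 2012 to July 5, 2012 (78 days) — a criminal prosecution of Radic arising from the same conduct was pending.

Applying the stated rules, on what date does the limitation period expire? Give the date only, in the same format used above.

November 28, 2012

The claim did not accrue until Lindqvist discovered the injury on March 11, 2010; the November 2, 2006 act date does not start the clock under the stated rule.
30 months from March 11, 2010 is September 11, 2012.
The period was tolled for 78 days by the pending criminal prosecution (April 18, 2012 to July 5, 2012), pushing the deadline to November 28, 2012.
Nothing else in the chronology tolls or restarts the period.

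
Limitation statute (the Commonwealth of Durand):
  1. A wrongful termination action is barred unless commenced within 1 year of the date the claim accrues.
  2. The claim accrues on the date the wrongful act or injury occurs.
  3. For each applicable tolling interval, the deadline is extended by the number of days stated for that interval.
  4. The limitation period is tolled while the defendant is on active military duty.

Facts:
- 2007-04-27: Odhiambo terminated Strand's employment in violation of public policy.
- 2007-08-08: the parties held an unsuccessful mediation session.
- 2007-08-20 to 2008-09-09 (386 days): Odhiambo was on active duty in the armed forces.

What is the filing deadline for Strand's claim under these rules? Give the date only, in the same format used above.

The claim accrued on 2007-04-27, when the wrongful act occurred.
The untolled deadline — 1 year after 2007-04-27 — is 2008-04-27.
The period was tolled for 386 days by the defendant's active military service (2007-08-20 to 2008-09-09), pushing the deadline to 2009-05-18.
None of the other events listed affects the running of the period under the stated rules.

2009-05-18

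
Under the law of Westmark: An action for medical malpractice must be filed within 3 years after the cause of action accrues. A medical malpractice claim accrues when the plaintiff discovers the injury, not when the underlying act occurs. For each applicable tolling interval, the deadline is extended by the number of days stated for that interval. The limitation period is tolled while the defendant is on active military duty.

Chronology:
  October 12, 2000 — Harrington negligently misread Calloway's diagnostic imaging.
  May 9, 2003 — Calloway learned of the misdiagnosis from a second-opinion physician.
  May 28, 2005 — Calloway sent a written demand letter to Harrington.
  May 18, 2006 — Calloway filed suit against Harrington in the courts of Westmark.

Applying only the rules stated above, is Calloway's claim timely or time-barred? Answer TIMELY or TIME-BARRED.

Accrual is tied to discovery, so the period began on May 9, 2003 rather than on October 12, 2000 when the act occurred.
The untolled deadline — 3 years after May 9, 2003 — is May 9, 2006.
Nothing else in the chronology tolls or restarts the period.
Calloway filed on May 18, 2006, after the May 9, 2006 deadline, so the action is time-barred.

TIME-BARRED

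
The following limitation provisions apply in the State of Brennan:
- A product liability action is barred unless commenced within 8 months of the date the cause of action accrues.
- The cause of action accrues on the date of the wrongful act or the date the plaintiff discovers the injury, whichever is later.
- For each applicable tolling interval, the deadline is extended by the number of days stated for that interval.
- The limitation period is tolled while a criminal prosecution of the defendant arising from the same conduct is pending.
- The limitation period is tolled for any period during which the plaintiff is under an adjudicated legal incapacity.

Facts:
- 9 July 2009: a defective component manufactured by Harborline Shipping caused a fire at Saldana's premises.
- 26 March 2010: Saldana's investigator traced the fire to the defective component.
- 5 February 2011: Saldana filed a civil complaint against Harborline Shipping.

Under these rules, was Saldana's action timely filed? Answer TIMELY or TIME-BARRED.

TIME-BARRED

Because discovery on 26 March 2010 post-dates the 9 July 2009 act, accrual under the later-of rule falls on 26 March 2010.
The untolled deadline — 8 months after 26 March 2010 — is 26 November 2010.
Saldana filed on 5 February 2011, after the 26 November 2010 deadline, so the action is time-barred.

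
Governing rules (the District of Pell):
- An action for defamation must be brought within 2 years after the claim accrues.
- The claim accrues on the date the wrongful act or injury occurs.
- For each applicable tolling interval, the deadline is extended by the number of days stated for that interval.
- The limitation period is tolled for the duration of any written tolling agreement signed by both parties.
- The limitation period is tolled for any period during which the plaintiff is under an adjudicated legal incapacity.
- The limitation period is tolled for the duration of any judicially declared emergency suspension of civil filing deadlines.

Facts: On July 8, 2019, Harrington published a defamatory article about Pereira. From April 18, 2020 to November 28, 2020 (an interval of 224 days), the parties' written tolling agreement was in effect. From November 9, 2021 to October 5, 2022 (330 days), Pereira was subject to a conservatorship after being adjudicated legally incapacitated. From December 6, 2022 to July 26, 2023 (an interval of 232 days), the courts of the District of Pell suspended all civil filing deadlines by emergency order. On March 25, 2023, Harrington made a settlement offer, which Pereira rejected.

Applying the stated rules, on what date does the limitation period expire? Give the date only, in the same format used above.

The limitation period began to run on July 8, 2019.
2 years from July 8, 2019 is July 8, 2021.
Because the written tolling agreement ran from April 18, 2020 to November 28, 2020, the deadline is extended by 224 days to February 17, 2022.
The plaintiff's legal incapacity from November 9, 2021 to October 5, 2022 tolled the period for 330 days, extending the deadline to January 13, 2023.
Because the emergency suspension of filing deadlines ran from December 6, 2022 to July 26, 2023, the deadline is extended by 232 days to September 2, 2023.
None of the other events listed affects the running of the period under the stated rules.

September 2, 2023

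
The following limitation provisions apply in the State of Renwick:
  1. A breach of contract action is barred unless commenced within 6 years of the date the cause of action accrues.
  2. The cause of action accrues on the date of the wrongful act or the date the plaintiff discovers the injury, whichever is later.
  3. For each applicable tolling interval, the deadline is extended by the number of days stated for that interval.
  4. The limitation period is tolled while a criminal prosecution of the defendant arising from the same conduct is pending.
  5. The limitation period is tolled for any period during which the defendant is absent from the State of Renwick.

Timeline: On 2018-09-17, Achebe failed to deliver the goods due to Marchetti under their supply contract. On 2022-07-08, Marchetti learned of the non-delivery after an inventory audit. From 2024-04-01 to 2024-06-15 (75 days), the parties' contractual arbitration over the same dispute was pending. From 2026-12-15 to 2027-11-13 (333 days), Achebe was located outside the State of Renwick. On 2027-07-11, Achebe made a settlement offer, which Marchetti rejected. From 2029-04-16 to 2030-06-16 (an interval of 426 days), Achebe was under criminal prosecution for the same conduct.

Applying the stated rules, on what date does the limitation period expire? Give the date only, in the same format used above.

2030-08-06

Because discovery on 2022-07-08 post-dates the 2018-09-17 act, accrual under the later-of rule falls on 2022-07-08.
6 years from 2022-07-08 is 2028-07-08.
The period was tolled for 333 days by the defendant's absence from the jurisdiction (2026-12-15 to 2027-11-13), pushing the deadline to 2029-06-06.
Because the pending criminal prosecution ran from 2029-04-16 to 2030-06-16, the deadline is extended by 426 days to 2030-08-06.
No stated provision tolls the period for a pending arbitration, so the interval from 2024-04-01 to 2024-06-15 has no effect on the deadline.
Nothing else in the chronology tolls or restarts the period.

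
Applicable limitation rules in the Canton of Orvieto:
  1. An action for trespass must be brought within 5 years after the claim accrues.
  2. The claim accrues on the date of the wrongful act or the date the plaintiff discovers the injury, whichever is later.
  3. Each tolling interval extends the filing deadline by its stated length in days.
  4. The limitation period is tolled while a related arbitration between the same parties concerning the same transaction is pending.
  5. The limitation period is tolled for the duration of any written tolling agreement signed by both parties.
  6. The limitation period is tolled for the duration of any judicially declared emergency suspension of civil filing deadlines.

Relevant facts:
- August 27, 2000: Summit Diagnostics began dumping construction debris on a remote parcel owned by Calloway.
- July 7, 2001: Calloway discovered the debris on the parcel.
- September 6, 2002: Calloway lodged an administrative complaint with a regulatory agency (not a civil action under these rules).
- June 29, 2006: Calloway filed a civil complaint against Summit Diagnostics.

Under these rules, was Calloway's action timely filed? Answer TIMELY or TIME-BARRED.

TIMELY

Taking the later of the act (August 27, 2000) and discovery (July 7, 2001), the claim accrued on July 7, 2001.
The untolled deadline — 5 years after July 7, 2001 — is July 7, 2006.
None of the other events listed affects the running of the period under the stated rules.
Calloway filed on June 29, 2006, before the July 7, 2006 deadline, so the action is timely.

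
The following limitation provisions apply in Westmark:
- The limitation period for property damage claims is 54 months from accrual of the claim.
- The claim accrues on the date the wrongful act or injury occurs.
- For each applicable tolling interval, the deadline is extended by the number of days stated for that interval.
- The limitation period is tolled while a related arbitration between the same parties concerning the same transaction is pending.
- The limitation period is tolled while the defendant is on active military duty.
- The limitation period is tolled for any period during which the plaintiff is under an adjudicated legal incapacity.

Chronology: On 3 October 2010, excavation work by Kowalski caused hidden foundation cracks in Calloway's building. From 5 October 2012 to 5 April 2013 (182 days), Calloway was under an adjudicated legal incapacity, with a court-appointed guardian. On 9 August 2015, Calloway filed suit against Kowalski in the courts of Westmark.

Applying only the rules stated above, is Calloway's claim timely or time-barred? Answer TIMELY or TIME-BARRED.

TIMELY

The claim accrued on 3 October 2010, the date of the act.
54 months from 3 October 2010 is 3 April 2015.
Because the plaintiff's legal incapacity ran from 5 October 2012 to 5 April 2013, the deadline is extended by 182 days to 2 October 2015.
The 9 August 2015 filing precedes the 2 October 2015 deadline; the claim is timely.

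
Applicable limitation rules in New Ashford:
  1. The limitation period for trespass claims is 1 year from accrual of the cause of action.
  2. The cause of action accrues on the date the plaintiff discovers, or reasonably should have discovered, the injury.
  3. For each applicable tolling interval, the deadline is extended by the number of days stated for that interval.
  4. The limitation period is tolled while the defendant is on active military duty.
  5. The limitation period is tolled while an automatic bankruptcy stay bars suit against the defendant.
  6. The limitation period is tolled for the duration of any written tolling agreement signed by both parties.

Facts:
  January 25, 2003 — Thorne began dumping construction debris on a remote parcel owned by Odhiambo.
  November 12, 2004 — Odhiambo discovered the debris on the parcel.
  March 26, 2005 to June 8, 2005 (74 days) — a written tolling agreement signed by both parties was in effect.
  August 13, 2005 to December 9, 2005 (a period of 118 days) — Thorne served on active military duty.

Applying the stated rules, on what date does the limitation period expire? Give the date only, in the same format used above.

May 23, 2006

The claim did not accrue until Odhiambo discovered the injury on November 12, 2004; the January 25, 2003 act date does not start the clock under the stated rule.
Adding the 1 year base period to November 12, 2004 gives a deadline of November 12, 2005, before any tolling.
Because the written tolling agreement ran from March 26, 2005 to June 8, 2005, the deadline is extended by 74 days to January 25, 2006.
The period was tolled for 118 days by the defendant's active military service (August 13, 2005 to December 9, 2005), pushing the deadline to May 23, 2006.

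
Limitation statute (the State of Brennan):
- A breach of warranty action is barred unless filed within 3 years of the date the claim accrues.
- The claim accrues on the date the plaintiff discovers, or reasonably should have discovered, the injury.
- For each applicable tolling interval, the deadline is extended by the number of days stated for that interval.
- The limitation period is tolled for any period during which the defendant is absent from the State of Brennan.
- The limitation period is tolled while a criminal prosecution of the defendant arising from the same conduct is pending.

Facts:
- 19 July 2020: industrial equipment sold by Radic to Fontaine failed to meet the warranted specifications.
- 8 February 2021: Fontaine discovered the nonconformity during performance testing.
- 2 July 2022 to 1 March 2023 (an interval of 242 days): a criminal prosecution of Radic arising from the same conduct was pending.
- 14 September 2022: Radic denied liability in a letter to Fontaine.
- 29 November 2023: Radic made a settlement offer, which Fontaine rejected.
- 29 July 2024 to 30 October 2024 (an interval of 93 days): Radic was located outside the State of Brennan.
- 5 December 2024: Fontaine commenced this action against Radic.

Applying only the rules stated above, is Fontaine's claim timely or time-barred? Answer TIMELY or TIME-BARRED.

The claim did not accrue until Fontaine discovered the injury on 8 February 2021; the 19 July 2020 act date does not start the clock under the stated rule.
3 years from 8 February 2021 is 8 February 2024.
Because the pending criminal prosecution ran from 2 July 2022 to 1 March 2023, the deadline is extended by 242 days to 7 October 2024.
The defendant's absence from the jurisdiction from 29 July 2024 to 30 October 2024 tolled the period for 93 days, extending the deadline to 8 January 2025.
The other events in the timeline have no effect on the limitation period under the stated rules.
The 5 December 2024 filing precedes the 8 January 2025 deadline; the claim is timely.

TIMELY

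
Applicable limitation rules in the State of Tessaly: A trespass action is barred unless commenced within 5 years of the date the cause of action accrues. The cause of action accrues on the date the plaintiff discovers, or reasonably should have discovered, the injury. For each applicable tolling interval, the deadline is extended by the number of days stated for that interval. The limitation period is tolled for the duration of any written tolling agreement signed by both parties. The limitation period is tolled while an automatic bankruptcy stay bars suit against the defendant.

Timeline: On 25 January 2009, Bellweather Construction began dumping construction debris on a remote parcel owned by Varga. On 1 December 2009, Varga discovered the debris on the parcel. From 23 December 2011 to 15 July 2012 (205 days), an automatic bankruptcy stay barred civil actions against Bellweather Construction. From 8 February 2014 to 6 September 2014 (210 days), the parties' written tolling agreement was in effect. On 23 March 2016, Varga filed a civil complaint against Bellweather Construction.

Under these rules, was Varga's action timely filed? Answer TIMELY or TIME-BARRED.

TIME-BARRED

The claim did not accrue until Varga discovered the injury on 1 December 2009; the 25 January 2009 act date does not start the clock under the stated rule.
The untolled deadline — 5 years after 1 December 2009 — is 1 December 2014.
Because the automatic bankruptcy stay ran from 23 December 2011 to 15 July 2012, the deadline is extended by 205 days to 24 June 2015.
The written tolling agreement from 8 February 2014 to 6 September 2014 tolled the period for 210 days, extending the deadline to 20 January 2016.
Filing on 23 March 2016 missed the 20 January 2016 deadline — the action is time-barred.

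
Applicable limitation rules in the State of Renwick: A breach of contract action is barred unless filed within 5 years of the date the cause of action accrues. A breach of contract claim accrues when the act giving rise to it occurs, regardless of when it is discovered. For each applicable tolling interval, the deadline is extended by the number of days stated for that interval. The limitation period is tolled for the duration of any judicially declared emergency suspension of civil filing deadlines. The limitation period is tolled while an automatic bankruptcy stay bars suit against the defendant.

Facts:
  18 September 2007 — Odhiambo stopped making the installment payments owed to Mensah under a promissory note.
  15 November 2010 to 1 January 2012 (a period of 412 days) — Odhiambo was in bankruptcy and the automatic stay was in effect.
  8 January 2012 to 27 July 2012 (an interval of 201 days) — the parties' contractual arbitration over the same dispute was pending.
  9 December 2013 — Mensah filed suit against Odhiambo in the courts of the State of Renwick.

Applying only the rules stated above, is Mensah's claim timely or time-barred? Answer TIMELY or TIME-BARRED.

TIME-BARRED

The cause of action accrued on 18 September 2007, the date of the act.
5 years from 18 September 2007 is 18 September 2012.
Because the automatic bankruptcy stay ran from 15 November 2010 to 1 January 2012, the deadline is extended by 412 days to 4 November 2013.
No stated provision tolls the period for a pending arbitration, so the interval from 8 January 2012 to 27 July 2012 has no effect on the deadline.
Filing on 9 December 2013 missed the 4 November 2013 deadline — the action is time-barred.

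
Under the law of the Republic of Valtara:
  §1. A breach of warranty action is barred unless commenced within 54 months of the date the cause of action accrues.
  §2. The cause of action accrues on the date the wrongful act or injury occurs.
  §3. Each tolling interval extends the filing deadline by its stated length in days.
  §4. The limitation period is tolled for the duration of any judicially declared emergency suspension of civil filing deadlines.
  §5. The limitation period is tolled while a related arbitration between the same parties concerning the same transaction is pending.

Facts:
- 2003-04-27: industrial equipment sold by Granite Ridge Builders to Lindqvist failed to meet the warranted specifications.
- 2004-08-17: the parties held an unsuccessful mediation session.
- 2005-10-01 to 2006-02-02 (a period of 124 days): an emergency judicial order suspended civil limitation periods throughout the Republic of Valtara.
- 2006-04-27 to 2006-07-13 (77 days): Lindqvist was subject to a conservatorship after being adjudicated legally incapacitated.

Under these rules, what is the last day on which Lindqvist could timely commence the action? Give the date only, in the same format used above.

The claim accrued on 2003-04-27, when the wrongful act occurred.
Adding the 54 months base period to 2003-04-27 gives a deadline of 2007-10-27, before any tolling.
The emergency suspension of filing deadlines from 2005-10-01 to 2006-02-02 tolled the period for 124 days, extending the deadline to 2008-02-28.
No stated provision tolls the period for the plaintiff's incapacity, so the interval from 2006-04-27 to 2006-07-13 has no effect on the deadline.
The other events in the timeline have no effect on the limitation period under the stated rules.

2008-02-28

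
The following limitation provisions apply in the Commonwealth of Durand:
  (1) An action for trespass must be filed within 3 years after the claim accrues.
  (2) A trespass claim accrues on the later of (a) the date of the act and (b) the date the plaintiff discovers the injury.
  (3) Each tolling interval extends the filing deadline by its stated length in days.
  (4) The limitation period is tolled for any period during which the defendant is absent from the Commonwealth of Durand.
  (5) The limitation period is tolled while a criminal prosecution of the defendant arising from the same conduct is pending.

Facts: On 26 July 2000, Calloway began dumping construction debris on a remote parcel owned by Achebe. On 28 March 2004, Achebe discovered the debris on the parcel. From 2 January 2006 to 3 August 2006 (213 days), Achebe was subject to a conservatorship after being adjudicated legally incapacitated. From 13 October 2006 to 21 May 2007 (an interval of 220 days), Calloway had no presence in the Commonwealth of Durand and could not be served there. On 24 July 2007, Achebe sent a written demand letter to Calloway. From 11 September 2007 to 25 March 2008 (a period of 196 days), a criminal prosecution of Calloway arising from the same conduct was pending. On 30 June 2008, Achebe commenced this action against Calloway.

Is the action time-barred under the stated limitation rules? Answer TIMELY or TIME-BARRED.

TIME-BARRED

The claim accrued on 28 March 2004 — the later of the 26 July 2000 act and the 28 March 2004 discovery.
The untolled deadline — 3 years after 28 March 2004 — is 28 March 2007.
Because the defendant's absence from the jurisdiction ran from 13 October 2006 to 21 May 2007, the deadline is extended by 220 days to 3 November 2007.
The period was tolled for 196 days by the pending criminal prosecution (11 September 2007 to 25 March 2008), pushing the deadline to 17 May 2008.
Although the plaintiff's incapacity ran from 2 January 2006 to 3 August 2006, the stated rules do not make that a tolling event, so it is disregarded.
The other events in the timeline have no effect on the limitation period under the stated rules.
Achebe filed on 30 June 2008, after the 17 May 2008 deadline, so the action is time-barred.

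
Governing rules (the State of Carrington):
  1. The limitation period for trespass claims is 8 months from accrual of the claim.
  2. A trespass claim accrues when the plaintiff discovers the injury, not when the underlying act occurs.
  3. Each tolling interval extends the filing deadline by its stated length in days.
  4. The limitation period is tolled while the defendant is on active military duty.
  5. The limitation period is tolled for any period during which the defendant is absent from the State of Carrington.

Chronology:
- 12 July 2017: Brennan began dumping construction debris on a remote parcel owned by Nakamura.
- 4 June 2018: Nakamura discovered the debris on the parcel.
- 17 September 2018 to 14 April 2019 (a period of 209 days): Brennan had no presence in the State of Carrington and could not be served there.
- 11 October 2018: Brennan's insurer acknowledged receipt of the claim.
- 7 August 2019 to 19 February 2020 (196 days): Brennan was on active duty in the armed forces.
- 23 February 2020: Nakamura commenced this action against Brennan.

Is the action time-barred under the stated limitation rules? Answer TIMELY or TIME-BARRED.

TIMELY

The claim did not accrue until Nakamura discovered the injury on 4 June 2018; the 12 July 2017 act date does not start the clock under the stated rule.
The untolled deadline — 8 months after 4 June 2018 — is 4 February 2019.
The period was tolled for 209 days by the defendant's absence from the jurisdiction (17 September 2018 to 14 April 2019), pushing the deadline to 1 September 2019.
The defendant's active military service from 7 August 2019 to 19 February 2020 tolled the period for 196 days, extending the deadline to 15 March 2020.
The other events in the timeline have no effect on the limitation period under the stated rules.
Filing on 23 February 2020 beat the 15 March 2020 deadline — the action is timely.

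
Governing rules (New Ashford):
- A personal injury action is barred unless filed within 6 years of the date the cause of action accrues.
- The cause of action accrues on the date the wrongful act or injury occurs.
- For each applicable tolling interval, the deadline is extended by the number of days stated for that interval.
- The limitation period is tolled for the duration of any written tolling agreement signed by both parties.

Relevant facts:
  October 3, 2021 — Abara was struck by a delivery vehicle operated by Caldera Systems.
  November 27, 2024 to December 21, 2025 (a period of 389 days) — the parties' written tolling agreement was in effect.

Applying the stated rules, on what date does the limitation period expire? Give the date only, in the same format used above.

October 26, 2028

The claim accrued on October 3, 2021, when the wrongful act occurred.
Adding the 6 years base period to October 3, 2021 gives a deadline of October 3, 2027, before any tolling.
The period was tolled for 389 days by the written tolling agreement (November 27, 2024 to December 21, 2025), pushing the deadline to October 26, 2028.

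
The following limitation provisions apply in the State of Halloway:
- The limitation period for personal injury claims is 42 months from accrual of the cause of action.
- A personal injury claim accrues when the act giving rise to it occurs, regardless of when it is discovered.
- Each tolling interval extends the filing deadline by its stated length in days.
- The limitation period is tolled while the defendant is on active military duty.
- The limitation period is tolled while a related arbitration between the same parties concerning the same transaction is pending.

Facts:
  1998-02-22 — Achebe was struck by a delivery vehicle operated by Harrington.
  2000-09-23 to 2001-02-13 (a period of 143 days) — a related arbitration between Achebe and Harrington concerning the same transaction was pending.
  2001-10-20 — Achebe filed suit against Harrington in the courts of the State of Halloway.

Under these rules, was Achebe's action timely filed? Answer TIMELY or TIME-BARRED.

TIMELY

The limitation period began to run on 1998-02-22.
The untolled deadline — 42 months after 1998-02-22 — is 2001-08-22.
Because the pending related arbitration ran from 2000-09-23 to 2001-02-13, the deadline is extended by 143 days to 2002-01-12.
Filing on 2001-10-20 beat the 2002-01-12 deadline — the action is timely.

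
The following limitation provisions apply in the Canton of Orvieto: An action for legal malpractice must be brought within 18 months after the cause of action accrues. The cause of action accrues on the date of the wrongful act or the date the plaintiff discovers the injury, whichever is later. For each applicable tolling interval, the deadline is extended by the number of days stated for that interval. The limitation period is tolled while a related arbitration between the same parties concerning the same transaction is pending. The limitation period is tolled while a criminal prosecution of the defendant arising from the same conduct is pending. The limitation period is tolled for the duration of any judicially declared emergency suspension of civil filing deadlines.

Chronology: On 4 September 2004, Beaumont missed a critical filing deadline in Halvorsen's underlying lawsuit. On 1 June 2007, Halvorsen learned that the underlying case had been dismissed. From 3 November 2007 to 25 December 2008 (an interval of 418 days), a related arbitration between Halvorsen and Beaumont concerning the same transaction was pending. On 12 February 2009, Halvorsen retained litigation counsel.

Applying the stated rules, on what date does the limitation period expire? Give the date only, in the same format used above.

Taking the later of the act (4 September 2004) and discovery (1 June 2007), the claim accrued on 1 June 2007.
18 months from 1 June 2007 is 1 December 2008.
Because the pending related arbitration ran from 3 November 2007 to 25 December 2008, the deadline is extended by 418 days to 23 January 2010.
The other events in the timeline have no effect on the limitation period under the stated rules.

23 January 2010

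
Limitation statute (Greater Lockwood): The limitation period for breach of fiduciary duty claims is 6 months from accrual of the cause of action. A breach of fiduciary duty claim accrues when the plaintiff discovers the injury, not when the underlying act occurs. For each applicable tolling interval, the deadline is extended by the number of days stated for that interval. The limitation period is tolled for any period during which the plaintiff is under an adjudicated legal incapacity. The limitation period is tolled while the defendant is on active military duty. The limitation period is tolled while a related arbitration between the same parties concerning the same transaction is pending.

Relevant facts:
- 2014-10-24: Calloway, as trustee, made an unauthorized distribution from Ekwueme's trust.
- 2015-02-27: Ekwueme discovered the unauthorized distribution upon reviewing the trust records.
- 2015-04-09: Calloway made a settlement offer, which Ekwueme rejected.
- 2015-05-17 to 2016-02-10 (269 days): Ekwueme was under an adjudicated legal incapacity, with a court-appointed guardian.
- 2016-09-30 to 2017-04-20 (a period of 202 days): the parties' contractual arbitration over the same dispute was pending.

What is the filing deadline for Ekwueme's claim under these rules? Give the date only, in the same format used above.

Accrual is tied to discovery, so the period began on 2015-02-27 rather than on 2014-10-24 when the act occurred.
Adding the 6 months base period to 2015-02-27 gives a deadline of 2015-08-27, before any tolling.
Because the plaintiff's legal incapacity ran from 2015-05-17 to 2016-02-10, the deadline is extended by 269 days to 2016-05-22.
The pending related arbitration from 2016-09-30 to 2017-04-20 began after the period had already run on 2016-05-22, so it has no tolling effect.
The other events in the timeline have no effect on the limitation period under the stated rules.

2016-05-22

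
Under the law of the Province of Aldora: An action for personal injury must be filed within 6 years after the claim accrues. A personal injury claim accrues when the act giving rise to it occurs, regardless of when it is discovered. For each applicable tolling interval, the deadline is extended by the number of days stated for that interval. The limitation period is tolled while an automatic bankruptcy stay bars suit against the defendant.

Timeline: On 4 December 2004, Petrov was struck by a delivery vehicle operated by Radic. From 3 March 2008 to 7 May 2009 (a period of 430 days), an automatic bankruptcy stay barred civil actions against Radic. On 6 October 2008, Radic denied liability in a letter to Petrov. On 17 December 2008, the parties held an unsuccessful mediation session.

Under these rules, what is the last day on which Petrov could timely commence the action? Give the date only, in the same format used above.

The claim accrued on 4 December 2004, the date of the act.
6 years from 4 December 2004 is 4 December 2010.
The period was tolled for 430 days by the automatic bankruptcy stay (3 March 2008 to 7 May 2009), pushing the deadline to 7 February 2012.
None of the other events listed affects the running of the period under the stated rules.

7 February 2012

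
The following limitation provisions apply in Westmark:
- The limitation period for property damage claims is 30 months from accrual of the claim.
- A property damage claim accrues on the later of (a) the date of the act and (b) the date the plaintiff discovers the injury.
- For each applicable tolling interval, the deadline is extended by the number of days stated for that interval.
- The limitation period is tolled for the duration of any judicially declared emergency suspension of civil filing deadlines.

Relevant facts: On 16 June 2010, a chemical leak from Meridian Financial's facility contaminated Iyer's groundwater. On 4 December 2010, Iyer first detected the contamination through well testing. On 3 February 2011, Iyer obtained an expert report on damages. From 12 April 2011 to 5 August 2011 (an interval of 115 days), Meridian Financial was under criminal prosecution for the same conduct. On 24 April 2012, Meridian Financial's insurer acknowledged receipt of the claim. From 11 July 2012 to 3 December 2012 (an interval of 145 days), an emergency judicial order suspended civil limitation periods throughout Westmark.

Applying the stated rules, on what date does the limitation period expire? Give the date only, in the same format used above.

27 October 2013

The claim accrued on 4 December 2010 — the later of the 16 June 2010 act and the 4 December 2010 discovery.
The untolled deadline — 30 months after 4 December 2010 — is 4 June 2013.
The emergency suspension of filing deadlines from 11 July 2012 to 3 December 2012 tolled the period for 145 days, extending the deadline to 27 October 2013.
The pending criminal prosecution from 12 April 2011 to 5 August 2011 does not toll the period, because no stated rule makes a criminal prosecution a tolling event.
The other events in the timeline have no effect on the limitation period under the stated rules.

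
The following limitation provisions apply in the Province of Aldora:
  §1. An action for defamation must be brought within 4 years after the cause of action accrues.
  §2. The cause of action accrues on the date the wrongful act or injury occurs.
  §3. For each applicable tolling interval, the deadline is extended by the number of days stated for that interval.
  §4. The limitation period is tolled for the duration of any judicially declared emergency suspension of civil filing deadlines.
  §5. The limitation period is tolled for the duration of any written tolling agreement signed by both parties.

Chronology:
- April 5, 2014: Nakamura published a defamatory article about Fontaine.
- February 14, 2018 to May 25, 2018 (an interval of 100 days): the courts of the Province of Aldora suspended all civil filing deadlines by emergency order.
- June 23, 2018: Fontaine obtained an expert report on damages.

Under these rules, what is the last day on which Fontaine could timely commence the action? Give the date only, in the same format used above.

July 14, 2018

The cause of action accrued on April 5, 2014, the date of the act.
4 years from April 5, 2014 is April 5, 2018.
The period was tolled for 100 days by the emergency suspension of filing deadlines (February 14, 2018 to May 25, 2018), pushing the deadline to July 14, 2018.
Nothing else in the chronology tolls or restarts the period.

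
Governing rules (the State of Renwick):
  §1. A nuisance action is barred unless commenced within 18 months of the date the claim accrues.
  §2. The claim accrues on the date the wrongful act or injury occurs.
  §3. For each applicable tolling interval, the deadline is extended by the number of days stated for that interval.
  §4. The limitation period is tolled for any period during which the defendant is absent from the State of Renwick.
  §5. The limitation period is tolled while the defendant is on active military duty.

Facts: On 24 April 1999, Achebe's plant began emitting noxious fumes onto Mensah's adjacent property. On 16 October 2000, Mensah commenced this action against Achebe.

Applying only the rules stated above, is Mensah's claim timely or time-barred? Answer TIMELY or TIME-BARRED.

The claim accrued on 24 April 1999, the date of the act.
18 months from 24 April 1999 is 24 October 2000.
Mensah filed on 16 October 2000, before the 24 October 2000 deadline, so the action is timely.

TIMELY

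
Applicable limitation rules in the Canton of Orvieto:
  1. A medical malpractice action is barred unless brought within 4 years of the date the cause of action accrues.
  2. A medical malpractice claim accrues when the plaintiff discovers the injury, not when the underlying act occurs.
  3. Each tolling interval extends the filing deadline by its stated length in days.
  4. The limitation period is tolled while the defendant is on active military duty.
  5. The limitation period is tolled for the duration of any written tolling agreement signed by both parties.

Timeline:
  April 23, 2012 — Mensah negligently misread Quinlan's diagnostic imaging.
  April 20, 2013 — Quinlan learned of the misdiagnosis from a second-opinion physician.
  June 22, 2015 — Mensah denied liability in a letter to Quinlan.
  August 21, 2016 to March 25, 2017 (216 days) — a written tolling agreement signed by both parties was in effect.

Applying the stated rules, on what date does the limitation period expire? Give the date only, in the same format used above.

The claim did not accrue until Quinlan discovered the injury on April 20, 2013; the April 23, 2012 act date does not start the clock under the stated rule.
4 years from April 20, 2013 is April 20, 2017.
The period was tolled for 216 days by the written tolling agreement (August 21, 2016 to March 25, 2017), pushing the deadline to November 22, 2017.
None of the other events listed affects the running of the period under the stated rules.

November 22, 2017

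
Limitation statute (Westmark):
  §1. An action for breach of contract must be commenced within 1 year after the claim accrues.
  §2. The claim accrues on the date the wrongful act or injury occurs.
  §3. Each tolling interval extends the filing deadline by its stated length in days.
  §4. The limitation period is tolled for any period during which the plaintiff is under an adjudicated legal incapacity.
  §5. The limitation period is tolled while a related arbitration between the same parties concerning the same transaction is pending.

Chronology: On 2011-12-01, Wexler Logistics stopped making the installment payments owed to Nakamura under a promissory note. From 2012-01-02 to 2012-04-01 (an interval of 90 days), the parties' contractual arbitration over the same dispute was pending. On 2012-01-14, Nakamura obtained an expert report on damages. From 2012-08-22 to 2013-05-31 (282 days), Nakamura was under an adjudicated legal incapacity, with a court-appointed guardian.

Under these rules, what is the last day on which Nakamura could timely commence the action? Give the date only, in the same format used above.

2013-12-08

The claim accrued on 2011-12-01, when the wrongful act occurred.
Adding the 1 year base period to 2011-12-01 gives a deadline of 2012-12-01, before any tolling.
Because the pending related arbitration ran from 2012-01-02 to 2012-04-01, the deadline is extended by 90 days to 2013-03-01.
The period was tolled for 282 days by the plaintiff's legal incapacity (2012-08-22 to 2013-05-31), pushing the deadline to 2013-12-08.
Nothing else in the chronology tolls or restarts the period.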